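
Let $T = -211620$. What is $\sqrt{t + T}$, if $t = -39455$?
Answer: $55 i \sqrt{83} \approx 501.07 i$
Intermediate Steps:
$\sqrt{t + T} = \sqrt{-39455 - 211620} = \sqrt{-251075} = 55 i \sqrt{83}$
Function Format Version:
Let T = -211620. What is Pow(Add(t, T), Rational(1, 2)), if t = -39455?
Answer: Mul(55, I, Pow(83, Rational(1, 2))) ≈ Mul(501.07, I)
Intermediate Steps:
Pow(Add(t, T), Rational(1, 2)) = Pow(Add(-39455, -211620), Rational(1, 2)) = Pow(-251075, Rational(1, 2)) = Mul(55, I, Pow(83, Rational(1, 2)))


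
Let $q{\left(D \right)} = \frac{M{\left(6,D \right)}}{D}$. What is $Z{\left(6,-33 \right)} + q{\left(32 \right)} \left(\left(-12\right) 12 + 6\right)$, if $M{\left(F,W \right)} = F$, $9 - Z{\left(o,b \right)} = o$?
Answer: $- \frac{183}{8} \approx -22.875$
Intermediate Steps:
$Z{\left(o,b \right)} = 9 - o$
$q{\left(D \right)} = \frac{6}{D}$
$Z{\left(6,-33 \right)} + q{\left(32 \right)} \left(\left(-12\right) 12 + 6\right) = \left(9 - 6\right) + \frac{6}{32} \left(\left(-12\right) 12 + 6\right) = \left(9 - 6\right) + 6 \cdot \frac{1}{32} \left(-144 + 6\right) = 3 + \frac{3}{16} \left(-138\right) = 3 - \frac{207}{8} = - \frac{183}{8}$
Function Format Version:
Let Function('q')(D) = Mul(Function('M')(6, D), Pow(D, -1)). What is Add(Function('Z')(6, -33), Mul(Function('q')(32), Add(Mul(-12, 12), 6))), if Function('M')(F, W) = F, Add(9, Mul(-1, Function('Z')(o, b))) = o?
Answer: Rational(-183, 8) ≈ -22.875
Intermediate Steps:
Function('Z')(o, b) = Add(9, Mul(-1, o))
Function('q')(D) = Mul(6, Pow(D, -1))
Add(Function('Z')(6, -33), Mul(Function('q')(32), Add(Mul(-12, 12), 6))) = Add(Add(9, Mul(-1, 6)), Mul(Mul(6, Pow(32, -1)), Add(Mul(-12, 12), 6))) = Add(Add(9, -6), Mul(Mul(6, Rational(1, 32)), Add(-144, 6))) = Add(3, Mul(Rational(3, 16), -138)) = Add(3, Rational(-207, 8)) = Rational(-183, 8)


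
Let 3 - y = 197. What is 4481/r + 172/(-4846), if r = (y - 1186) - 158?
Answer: -10989731/3726574 ≈ -2.9490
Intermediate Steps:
y = -194 (y = 3 - 1*197 = 3 - 197 = -194)
r = -1538 (r = (-194 - 1186) - 158 = -1380 - 158 = -1538)
4481/r + 172/(-4846) = 4481/(-1538) + 172/(-4846) = 4481*(-1/1538) + 172*(-1/4846) = -4481/1538 - 86/2423 = -10989731/3726574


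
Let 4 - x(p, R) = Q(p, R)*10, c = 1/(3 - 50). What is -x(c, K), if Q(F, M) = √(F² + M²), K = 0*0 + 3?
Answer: -4 + 10*√19882/47 ≈ 26.001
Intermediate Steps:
K = 3 (K = 0 + 3 = 3)
c = -1/47 (c = 1/(-47) = -1/47 ≈ -0.021277)
x(p, R) = 4 - 10*√(R² + p²) (x(p, R) = 4 - √(p² + R²)*10 = 4 - √(R² + p²)*10 = 4 - 10*√(R² + p²))
-x(c, K) = -(4 - 10*√(3² + (-1/47)²)) = -(4 - 10*√(9 + 1/2209)) = -(4 - 10*√19882/47) = -4 + 10*√19882/47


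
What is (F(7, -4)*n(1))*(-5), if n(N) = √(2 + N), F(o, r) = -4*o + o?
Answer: 105*√3 ≈ 181.87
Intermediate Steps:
F(o, r) = -3*o
(F(7, -4)*n(1))*(-5) = ((-3*7)*√(2 + 1))*(-5) = -21*√3*(-5) = 105*√3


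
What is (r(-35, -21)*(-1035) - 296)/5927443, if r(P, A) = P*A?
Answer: -761021/5927443 ≈ -0.12839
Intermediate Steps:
r(P, A) = A*P
(r(-35, -21)*(-1035) - 296)/5927443 = (-21*(-35)*(-1035) - 296)/5927443 = (735*(-1035) - 296)*(1/5927443) = (-760725 - 296)*(1/5927443) = -761021*1/5927443 = -761021/5927443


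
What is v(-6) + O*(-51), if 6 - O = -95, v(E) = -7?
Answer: -5158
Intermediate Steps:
O = 101 (O = 6 - 1*(-95) = 6 + 95 = 101)
v(-6) + O*(-51) = -7 + 101*(-51) = -7 - 5151 = -5158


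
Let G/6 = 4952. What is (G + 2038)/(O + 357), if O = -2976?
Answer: -31750/2619 ≈ -12.123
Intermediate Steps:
G = 29712 (G = 6*4952 = 29712)
(G + 2038)/(O + 357) = (29712 + 2038)/(-2976 + 357) = 31750/(-2619) = 31750*(-1/2619) = -31750/2619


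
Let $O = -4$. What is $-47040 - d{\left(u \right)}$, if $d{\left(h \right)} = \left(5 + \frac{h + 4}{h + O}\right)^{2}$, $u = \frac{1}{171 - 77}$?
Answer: $- \frac{6617244004}{140625} \approx -47056.0$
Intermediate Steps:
$u = \frac{1}{94} \approx 0.010638$
$d{\left(h \right)} = \left(5 + \frac{4 + h}{-4 + h}\right)^{2}$ ($d{\left(h \right)} = \left(5 + \frac{h + 4}{h - 4}\right)^{2} = \left(5 + \frac{4 + h}{-4 + h}\right)^{2}$)
$-47040 - d{\left(u \right)} = -47040 - \frac{4 \left(-8 + 3 \cdot \frac{1}{94}\right)^{2}}{\left(-4 + \frac{1}{94}\right)^{2}} = -47040 - \frac{4 \left(-8 + \frac{3}{94}\right)^{2}}{\frac{140625}{8836}} = -47040 - 4 \left(- \frac{749}{94}\right)^{2} \cdot \frac{8836}{140625} = -47040 - 4 \cdot \frac{561001}{8836} \cdot \frac{8836}{140625} = -47040 - \frac{2244004}{140625} = - \frac{6617244004}{140625}$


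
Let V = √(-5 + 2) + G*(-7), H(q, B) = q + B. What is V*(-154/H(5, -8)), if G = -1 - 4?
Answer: 5390/3 + 154*I*√3/3 ≈ 1796.7 + 88.912*I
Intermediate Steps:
H(q, B) = B + q
G = -5
V = 35 + I*√3 (V = √(-5 + 2) - 5*(-7) = √(-3) + 35 = I*√3 + 35 = 35 + I*√3 ≈ 35.0 + 1.732*I)
V*(-154/H(5, -8)) = (35 + I*√3)*(-154/(-8 + 5)) = (35 + I*√3)*(-154/(-3)) = (35 + I*√3)*(-154*(-⅓)) = (35 + I*√3)*(154/3) = 5390/3 + 154*I*√3/3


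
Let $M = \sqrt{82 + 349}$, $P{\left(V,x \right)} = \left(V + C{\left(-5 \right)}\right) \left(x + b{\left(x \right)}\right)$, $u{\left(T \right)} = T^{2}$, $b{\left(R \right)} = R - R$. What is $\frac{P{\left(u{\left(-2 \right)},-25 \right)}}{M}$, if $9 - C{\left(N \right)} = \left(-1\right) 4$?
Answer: $- \frac{425 \sqrt{431}}{431} \approx -20.472$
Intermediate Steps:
$C{\left(N \right)} = 13$ ($C{\left(N \right)} = 9 - \left(-1\right) 4 = 9 - -4 = 9 + 4 = 13$)
$b{\left(R \right)} = 0$
$P{\left(V,x \right)} = x \left(13 + V\right)$ ($P{\left(V,x \right)} = \left(V + 13\right) \left(x + 0\right) = \left(13 + V\right) x = x \left(13 + V\right)$)
$M = \sqrt{431} \approx 20.761$
$\frac{P{\left(u{\left(-2 \right)},-25 \right)}}{M} = \frac{\left(-25\right) \left(13 + \left(-2\right)^{2}\right)}{\sqrt{431}} = - 25 \left(13 + 4\right) \frac{\sqrt{431}}{431} = \left(-25\right) 17 \frac{\sqrt{431}}{431} = - 425 \frac{\sqrt{431}}{431} = - \frac{425 \sqrt{431}}{431}$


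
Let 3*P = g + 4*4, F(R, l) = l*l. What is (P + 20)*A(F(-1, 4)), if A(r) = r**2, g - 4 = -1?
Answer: 20224/3 ≈ 6741.3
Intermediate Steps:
F(R, l) = l**2
g = 3 (g = 4 - 1 = 3)
P = 19/3 (P = (3 + 4*4)/3 = (3 + 16)/3 = (1/3)*19 = 19/3 ≈ 6.3333)
(P + 20)*A(F(-1, 4)) = (19/3 + 20)*(4**2)**2 = (79/3)*16**2 = (79/3)*256 = 20224/3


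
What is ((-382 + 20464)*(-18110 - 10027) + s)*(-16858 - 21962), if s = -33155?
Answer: 21936420700980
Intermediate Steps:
((-382 + 20464)*(-18110 - 10027) + s)*(-16858 - 21962) = ((-382 + 20464)*(-18110 - 10027) - 33155)*(-16858 - 21962) = (20082*(-28137) - 33155)*(-38820) = (-565047234 - 33155)*(-38820) = -565080389*(-38820) = 21936420700980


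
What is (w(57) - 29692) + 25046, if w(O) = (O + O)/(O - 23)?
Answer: -78925/17 ≈ -4642.6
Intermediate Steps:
w(O) = 2*O/(-23 + O) (w(O) = (2*O)/(-23 + O) = 2*O/(-23 + O))
(w(57) - 29692) + 25046 = (2*57/(-23 + 57) - 29692) + 25046 = (2*57/34 - 29692) + 25046 = (2*57*(1/34) - 29692) + 25046 = (57/17 - 29692) + 25046 = -504707/17 + 25046 = -78925/17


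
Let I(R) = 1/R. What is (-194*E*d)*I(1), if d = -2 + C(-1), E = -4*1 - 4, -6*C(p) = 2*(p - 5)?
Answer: 0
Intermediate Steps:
C(p) = 5/3 - p/3 (C(p) = -(p - 5)/3 = -(-5 + p)/3 = -(-10 + 2*p)/6 = 5/3 - p/3)
E = -8 (E = -4 - 4 = -8)
d = 0 (d = -2 + (5/3 - ⅓*(-1)) = -2 + (5/3 + ⅓) = -2 + 2 = 0)
(-194*E*d)*I(1) = -(-1552)*0/1 = -194*0*1 = 0*1 = 0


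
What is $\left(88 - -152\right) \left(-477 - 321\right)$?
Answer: $-191520$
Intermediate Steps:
$\left(88 - -152\right) \left(-477 - 321\right) = \left(88 + 152\right) \left(-477 - 321\right) = 240 \left(-477 - 321\right) = 240 \left(-798\right) = -191520$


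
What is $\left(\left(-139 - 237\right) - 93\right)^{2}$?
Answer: $219961$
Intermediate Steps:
$\left(\left(-139 - 237\right) - 93\right)^{2} = \left(-376 - 93\right)^{2} = \left(-469\right)^{2} = 219961$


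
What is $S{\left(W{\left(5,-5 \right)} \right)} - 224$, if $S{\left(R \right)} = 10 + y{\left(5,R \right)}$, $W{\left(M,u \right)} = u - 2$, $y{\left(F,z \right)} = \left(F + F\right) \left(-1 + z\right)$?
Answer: $-294$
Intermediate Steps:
$y{\left(F,z \right)} = 2 F \left(-1 + z\right)$
$W{\left(M,u \right)} = -2 + u$
$S{\left(R \right)} = 10 R$ ($S{\left(R \right)} = 10 + 2 \cdot 5 \left(-1 + R\right) = 10 + \left(-10 + 10 R\right) = 10 R$)
$S{\left(W{\left(5,-5 \right)} \right)} - 224 = 10 \left(-2 - 5\right) - 224 = 10 \left(-7\right) - 224 = -70 - 224 = -294$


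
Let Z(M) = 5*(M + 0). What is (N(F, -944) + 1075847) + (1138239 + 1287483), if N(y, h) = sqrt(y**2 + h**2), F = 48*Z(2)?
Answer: 3501569 + 16*sqrt(4381) ≈ 3.5026e+6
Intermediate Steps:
Z(M) = 5*M
F = 480 (F = 48*(5*2) = 48*10 = 480)
N(y, h) = sqrt(h**2 + y**2)
(N(F, -944) + 1075847) + (1138239 + 1287483) = (sqrt((-944)**2 + 480**2) + 1075847) + (1138239 + 1287483) = (sqrt(891136 + 230400) + 1075847) + 2425722 = (sqrt(1121536) + 1075847) + 2425722 = (16*sqrt(4381) + 1075847) + 2425722 = (1075847 + 16*sqrt(4381)) + 2425722 = 3501569 + 16*sqrt(4381)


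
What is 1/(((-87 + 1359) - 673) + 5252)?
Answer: 1/5851 ≈ 0.00017091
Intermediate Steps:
1/(((-87 + 1359) - 673) + 5252) = 1/((1272 - 673) + 5252) = 1/(599 + 5252) = 1/5851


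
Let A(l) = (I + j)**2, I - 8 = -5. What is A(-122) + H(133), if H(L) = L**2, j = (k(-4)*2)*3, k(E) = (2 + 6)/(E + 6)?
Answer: 18418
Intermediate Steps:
k(E) = 8/(6 + E)
j = 24 (j = ((8/(6 - 4))*2)*3 = ((8/2)*2)*3 = ((8*(1/2))*2)*3 = (4*2)*3 = 8*3 = 24)
I = 3 (I = 8 - 5 = 3)
A(l) = 729 (A(l) = (3 + 24)**2 = 27**2 = 729)
A(-122) + H(133) = 729 + 133**2 = 729 + 17689 = 18418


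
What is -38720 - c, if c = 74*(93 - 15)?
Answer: -44492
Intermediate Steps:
c = 5772 (c = 74*78 = 5772)
-38720 - c = -38720 - 1*5772 = -38720 - 5772 = -44492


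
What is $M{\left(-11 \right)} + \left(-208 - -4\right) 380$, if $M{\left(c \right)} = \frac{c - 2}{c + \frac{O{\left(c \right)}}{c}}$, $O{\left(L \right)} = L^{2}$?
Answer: $- \frac{1705427}{22} \approx -77519.0$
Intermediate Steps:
$M{\left(c \right)} = \frac{-2 + c}{2 c}$ ($M{\left(c \right)} = \frac{c - 2}{c + \frac{c^{2}}{c}} = \frac{-2 + c}{c + c} = \frac{-2 + c}{2 c}$)
$M{\left(-11 \right)} + \left(-208 - -4\right) 380 = \frac{-2 - 11}{2 \left(-11\right)} + \left(-208 - -4\right) 380 = \frac{1}{2} \left(- \frac{1}{11}\right) \left(-13\right) + \left(-208 + 4\right) 380 = \frac{13}{22} - 77520 = - \frac{1705427}{22}$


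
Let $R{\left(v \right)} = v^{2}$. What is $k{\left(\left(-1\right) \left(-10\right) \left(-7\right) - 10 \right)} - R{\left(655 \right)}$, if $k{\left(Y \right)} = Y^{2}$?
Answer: $-422625$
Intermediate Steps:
$k{\left(\left(-1\right) \left(-10\right) \left(-7\right) - 10 \right)} - R{\left(655 \right)} = \left(\left(-1\right) \left(-10\right) \left(-7\right) - 10\right)^{2} - 655^{2} = \left(10 \left(-7\right) - 10\right)^{2} - 429025 = \left(-70 - 10\right)^{2} - 429025 = \left(-80\right)^{2} - 429025 = 6400 - 429025 = -422625$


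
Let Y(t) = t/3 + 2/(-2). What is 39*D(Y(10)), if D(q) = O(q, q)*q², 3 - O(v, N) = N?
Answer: 1274/9 ≈ 141.56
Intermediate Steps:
O(v, N) = 3 - N
Y(t) = -1 + t/3 (Y(t) = t*(⅓) + 2*(-½) = t/3 - 1 = -1 + t/3)
D(q) = q²*(3 - q) (D(q) = (3 - q)*q² = q²*(3 - q))
39*D(Y(10)) = 39*((-1 + (⅓)*10)²*(3 - (-1 + (⅓)*10))) = 39*((-1 + 10/3)²*(3 - (-1 + 10/3))) = 39*((7/3)²*(3 - 1*7/3)) = 39*(49*(3 - 7/3)/9) = 39*((49/9)*(⅔)) = 39*(98/27) = 1274/9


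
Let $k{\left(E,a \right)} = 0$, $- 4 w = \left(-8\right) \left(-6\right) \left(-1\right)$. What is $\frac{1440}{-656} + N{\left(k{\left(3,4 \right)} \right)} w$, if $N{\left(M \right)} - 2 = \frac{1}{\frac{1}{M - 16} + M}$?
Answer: $- \frac{6978}{41} \approx -170.2$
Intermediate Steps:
$w = 12$ ($w = - \frac{\left(-8\right) \left(-6\right) \left(-1\right)}{4} = - \frac{48 \left(-1\right)}{4} = \left(- \frac{1}{4}\right) \left(-48\right) = 12$)
$N{\left(M \right)} = 2 + \frac{1}{M + \frac{1}{-16 + M}}$ ($N{\left(M \right)} = 2 + \frac{1}{\frac{1}{M - 16} + M} = 2 + \frac{1}{\frac{1}{-16 + M} + M} = 2 + \frac{1}{M + \frac{1}{-16 + M}}$)
$\frac{1440}{-656} + N{\left(k{\left(3,4 \right)} \right)} w = \frac{1440}{-656} + \frac{-14 - 0 + 2 \cdot 0^{2}}{1 + 0^{2} - 0} \cdot 12 = 1440 \left(- \frac{1}{656}\right) + \frac{-14 + 0 + 2 \cdot 0}{1 + 0 + 0} \cdot 12 = - \frac{90}{41} + \frac{-14 + 0 + 0}{1} \cdot 12 = - \frac{90}{41} + 1 \left(-14\right) 12 = - \frac{90}{41} - 168 = - \frac{6978}{41}$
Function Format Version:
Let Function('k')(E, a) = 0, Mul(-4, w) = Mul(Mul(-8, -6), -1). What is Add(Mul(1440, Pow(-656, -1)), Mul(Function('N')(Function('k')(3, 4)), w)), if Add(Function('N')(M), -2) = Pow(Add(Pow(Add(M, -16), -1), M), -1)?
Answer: Rational(-6978, 41) ≈ -170.20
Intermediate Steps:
w = 12 (w = Mul(Rational(-1, 4), Mul(Mul(-8, -6), -1)) = Mul(Rational(-1, 4), Mul(48, -1)) = Mul(Rational(-1, 4), -48) = 12)
Function('N')(M) = Add(2, Pow(Add(M, Pow(Add(-16, M), -1)), -1)) (Function('N')(M) = Add(2, Pow(Add(Pow(Add(M, -16), -1), M), -1)) = Add(2, Pow(Add(Pow(Add(-16, M), -1), M), -1)) = Add(2, Pow(Add(M, Pow(Add(-16, M), -1)), -1)))
Add(Mul(1440, Pow(-656, -1)), Mul(Function('N')(Function('k')(3, 4)), w)) = Add(Mul(1440, Pow(-656, -1)), Mul(Mul(Pow(Add(1, Pow(0, 2), Mul(-16, 0)), -1), Add(-14, Mul(-31, 0), Mul(2, Pow(0, 2)))), 12)) = Add(Mul(1440, Rational(-1, 656)), Mul(Mul(Pow(Add(1, 0, 0), -1), Add(-14, 0, Mul(2, 0))), 12)) = Add(Rational(-90, 41), Mul(Mul(Pow(1, -1), Add(-14, 0, 0)), 12)) = Add(Rational(-90, 41), Mul(Mul(1, -14), 12)) = Add(Rational(-90, 41), Mul(-14, 12)) = Add(Rational(-90, 41), -168) = Rational(-6978, 41)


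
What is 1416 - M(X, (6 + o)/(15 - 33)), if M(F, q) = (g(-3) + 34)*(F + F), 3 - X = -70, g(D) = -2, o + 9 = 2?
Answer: -3256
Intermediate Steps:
o = -7 (o = -9 + 2 = -7)
X = 73 (X = 3 - 1*(-70) = 3 + 70 = 73)
M(F, q) = 64*F (M(F, q) = (-2 + 34)*(F + F) = 32*(2*F) = 64*F)
1416 - M(X, (6 + o)/(15 - 33)) = 1416 - 64*73 = 1416 - 1*4672 = 1416 - 4672 = -3256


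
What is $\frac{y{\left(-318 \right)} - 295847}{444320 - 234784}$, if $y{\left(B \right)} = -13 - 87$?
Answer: $- \frac{295947}{209536} \approx -1.4124$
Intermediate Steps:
$y{\left(B \right)} = -100$
$\frac{y{\left(-318 \right)} - 295847}{444320 - 234784} = \frac{-100 - 295847}{444320 - 234784} = - \frac{295947}{209536}$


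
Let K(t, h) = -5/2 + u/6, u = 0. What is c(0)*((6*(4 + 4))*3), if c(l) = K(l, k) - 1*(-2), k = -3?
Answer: -72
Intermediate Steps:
K(t, h) = -5/2 (K(t, h) = -5/2 + 0/6 = -5*½ + 0*(⅙) = -5/2 + 0 = -5/2)
c(l) = -½ (c(l) = -5/2 - 1*(-2) = -5/2 + 2 = -½)
c(0)*((6*(4 + 4))*3) = -6*(4 + 4)*3/2 = -6*8*3/2 = -24*3 = -½*144 = -72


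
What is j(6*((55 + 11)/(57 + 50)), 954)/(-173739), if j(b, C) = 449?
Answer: -449/173739 ≈ -0.0025843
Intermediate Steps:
j(6*((55 + 11)/(57 + 50)), 954)/(-173739) = 449/(-173739) = 449*(-1/173739) = -449/173739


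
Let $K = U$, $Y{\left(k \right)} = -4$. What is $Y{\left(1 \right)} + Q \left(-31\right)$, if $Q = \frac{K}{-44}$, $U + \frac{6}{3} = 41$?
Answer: $\frac{1033}{44} \approx 23.477$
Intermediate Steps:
$U = 39$ ($U = -2 + 41 = 39$)
$K = 39$
$Q = - \frac{39}{44}$ ($Q = \frac{39}{-44} = 39 \left(- \frac{1}{44}\right) = - \frac{39}{44} \approx -0.88636$)
$Y{\left(1 \right)} + Q \left(-31\right) = -4 - - \frac{1209}{44} = -4 + \frac{1209}{44} = \frac{1033}{44}$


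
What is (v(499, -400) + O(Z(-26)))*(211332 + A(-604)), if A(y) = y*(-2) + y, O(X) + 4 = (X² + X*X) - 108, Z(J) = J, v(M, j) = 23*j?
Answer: -1687010560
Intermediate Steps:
O(X) = -112 + 2*X² (O(X) = -4 + ((X² + X*X) - 108) = -4 + ((X² + X²) - 108) = -4 + (2*X² - 108) = -4 + (-108 + 2*X²) = -112 + 2*X²)
A(y) = -y (A(y) = -2*y + y = -y)
(v(499, -400) + O(Z(-26)))*(211332 + A(-604)) = (23*(-400) + (-112 + 2*(-26)²))*(211332 - 1*(-604)) = (-9200 + (-112 + 2*676))*(211332 + 604) = (-9200 + (-112 + 1352))*211936 = (-9200 + 1240)*211936 = -7960*211936 = -1687010560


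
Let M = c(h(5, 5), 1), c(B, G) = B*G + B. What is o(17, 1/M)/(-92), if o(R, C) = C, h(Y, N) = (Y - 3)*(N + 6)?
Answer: -1/4048 ≈ -0.00024704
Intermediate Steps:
h(Y, N) = (-3 + Y)*(6 + N)
c(B, G) = B + B*G
M = 44 (M = (-18 - 3*5 + 6*5 + 5*5)*(1 + 1) = (-18 - 15 + 30 + 25)*2 = 22*2 = 44)
o(17, 1/M)/(-92) = 1/(44*(-92)) = (1/44)*(-1/92) = -1/4048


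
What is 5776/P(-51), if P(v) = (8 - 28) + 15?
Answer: -5776/5 ≈ -1155.2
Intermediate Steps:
P(v) = -5 (P(v) = -20 + 15 = -5)
5776/P(-51) = 5776/(-5) = 5776*(-⅕) = -5776/5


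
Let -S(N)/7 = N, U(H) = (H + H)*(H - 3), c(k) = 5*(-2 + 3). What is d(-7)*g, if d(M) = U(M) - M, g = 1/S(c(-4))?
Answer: -21/5 ≈ -4.2000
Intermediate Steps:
c(k) = 5 (c(k) = 5*1 = 5)
U(H) = 2*H*(-3 + H) (U(H) = (2*H)*(-3 + H) = 2*H*(-3 + H))
S(N) = -7*N
g = -1/35 (g = 1/(-7*5) = 1/(-35) = -1/35 ≈ -0.028571)
d(M) = -M + 2*M*(-3 + M) (d(M) = 2*M*(-3 + M) - M = -M + 2*M*(-3 + M))
d(-7)*g = -7*(-7 + 2*(-7))*(-1/35) = -7*(-7 - 14)*(-1/35) = -7*(-21)*(-1/35) = 147*(-1/35) = -21/5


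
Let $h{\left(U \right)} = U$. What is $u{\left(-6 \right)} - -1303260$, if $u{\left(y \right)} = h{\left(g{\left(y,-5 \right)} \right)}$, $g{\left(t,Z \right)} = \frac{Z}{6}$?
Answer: $\frac{7819555}{6} \approx 1.3033 \cdot 10^{6}$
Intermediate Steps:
$g{\left(t,Z \right)} = \frac{Z}{6}$ ($g{\left(t,Z \right)} = Z \frac{1}{6} = \frac{Z}{6}$)
$u{\left(y \right)} = - \frac{5}{6}$ ($u{\left(y \right)} = \frac{1}{6} \left(-5\right) = - \frac{5}{6}$)
$u{\left(-6 \right)} - -1303260 = - \frac{5}{6} - -1303260 = - \frac{5}{6} + 1303260 = \frac{7819555}{6}$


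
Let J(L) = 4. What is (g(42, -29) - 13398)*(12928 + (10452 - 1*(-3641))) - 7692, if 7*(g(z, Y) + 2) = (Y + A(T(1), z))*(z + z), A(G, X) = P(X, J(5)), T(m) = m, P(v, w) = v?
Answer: -357873816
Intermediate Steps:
A(G, X) = X
g(z, Y) = -2 + 2*z*(Y + z)/7 (g(z, Y) = -2 + ((Y + z)*(z + z))/7 = -2 + ((Y + z)*(2*z))/7 = -2 + (2*z*(Y + z))/7 = -2 + 2*z*(Y + z)/7)
(g(42, -29) - 13398)*(12928 + (10452 - 1*(-3641))) - 7692 = ((-2 + (2/7)*42**2 + (2/7)*(-29)*42) - 13398)*(12928 + (10452 - 1*(-3641))) - 7692 = ((-2 + (2/7)*1764 - 348) - 13398)*(12928 + (10452 + 3641)) - 7692 = ((-2 + 504 - 348) - 13398)*(12928 + 14093) - 7692 = (154 - 13398)*27021 - 7692 = -13244*27021 - 7692 = -357866124 - 7692 = -357873816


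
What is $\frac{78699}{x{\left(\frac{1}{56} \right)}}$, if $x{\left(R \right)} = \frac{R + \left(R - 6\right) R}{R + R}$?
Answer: $- \frac{2938096}{93} \approx -31592.0$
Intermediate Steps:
$x{\left(R \right)} = \frac{R + R \left(-6 + R\right)}{2 R}$ ($x{\left(R \right)} = \frac{R + \left(-6 + R\right) R}{2 R} = \left(R + R \left(-6 + R\right)\right) \frac{1}{2 R} = \frac{R + R \left(-6 + R\right)}{2 R}$)
$\frac{78699}{x{\left(\frac{1}{56} \right)}} = \frac{78699}{- \frac{5}{2} + \frac{1}{2 \cdot 56}} = \frac{78699}{- \frac{5}{2} + \frac{1}{2} \cdot \frac{1}{56}} = \frac{78699}{- \frac{5}{2} + \frac{1}{112}} = \frac{78699}{- \frac{279}{112}} = 78699 \left(- \frac{112}{279}\right) = - \frac{2938096}{93}$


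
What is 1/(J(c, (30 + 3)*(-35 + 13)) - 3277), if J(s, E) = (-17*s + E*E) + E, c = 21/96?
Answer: 32/16738217 ≈ 1.9118e-6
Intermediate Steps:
c = 7/32 (c = 21*(1/96) = 7/32 ≈ 0.21875)
J(s, E) = E + E² - 17*s (J(s, E) = (-17*s + E²) + E = (E² - 17*s) + E = E + E² - 17*s)
1/(J(c, (30 + 3)*(-35 + 13)) - 3277) = 1/(((30 + 3)*(-35 + 13) + ((30 + 3)*(-35 + 13))² - 17*7/32) - 3277) = 1/((33*(-22) + (33*(-22))² - 119/32) - 3277) = 1/((-726 + (-726)² - 119/32) - 3277) = 1/((-726 + 527076 - 119/32) - 3277) = 1/(16843081/32 - 3277) = 1/(16738217/32) = 32/16738217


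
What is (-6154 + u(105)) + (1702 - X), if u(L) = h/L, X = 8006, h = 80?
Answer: -261602/21 ≈ -12457.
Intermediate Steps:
u(L) = 80/L
(-6154 + u(105)) + (1702 - X) = (-6154 + 80/105) + (1702 - 1*8006) = (-6154 + 80*(1/105)) + (1702 - 8006) = (-6154 + 16/21) - 6304 = -129218/21 - 6304 = -261602/21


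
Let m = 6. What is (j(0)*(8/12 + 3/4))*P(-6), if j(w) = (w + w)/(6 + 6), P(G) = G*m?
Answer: 0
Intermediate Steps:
P(G) = 6*G (P(G) = G*6 = 6*G)
j(w) = w/6 (j(w) = (2*w)/12 = (2*w)*(1/12) = w/6)
(j(0)*(8/12 + 3/4))*P(-6) = (((⅙)*0)*(8/12 + 3/4))*(6*(-6)) = (0*(8*(1/12) + 3*(¼)))*(-36) = (0*(⅔ + ¾))*(-36) = (0*(17/12))*(-36) = 0*(-36) = 0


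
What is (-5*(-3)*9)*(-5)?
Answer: -675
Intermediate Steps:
(-5*(-3)*9)*(-5) = (15*9)*(-5) = 135*(-5) = -675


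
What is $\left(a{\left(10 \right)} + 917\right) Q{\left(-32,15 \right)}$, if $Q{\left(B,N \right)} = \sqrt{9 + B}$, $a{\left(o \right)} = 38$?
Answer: $955 i \sqrt{23} \approx 4580.0 i$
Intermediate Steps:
$\left(a{\left(10 \right)} + 917\right) Q{\left(-32,15 \right)} = \left(38 + 917\right) \sqrt{9 - 32} = 955 \sqrt{-23} = 955 i \sqrt{23}$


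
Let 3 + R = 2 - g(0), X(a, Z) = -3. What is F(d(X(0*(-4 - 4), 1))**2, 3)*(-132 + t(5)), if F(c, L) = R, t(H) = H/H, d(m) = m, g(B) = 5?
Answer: 786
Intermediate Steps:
t(H) = 1
R = -6 (R = -3 + (2 - 1*5) = -3 + (2 - 5) = -3 - 3 = -6)
F(c, L) = -6
F(d(X(0*(-4 - 4), 1))**2, 3)*(-132 + t(5)) = -6*(-132 + 1) = -6*(-131) = 786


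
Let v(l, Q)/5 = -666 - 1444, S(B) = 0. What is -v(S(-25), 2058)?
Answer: 10550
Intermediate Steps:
v(l, Q) = -10550 (v(l, Q) = 5*(-666 - 1444) = 5*(-2110) = -10550)
-v(S(-25), 2058) = -1*(-10550) = 10550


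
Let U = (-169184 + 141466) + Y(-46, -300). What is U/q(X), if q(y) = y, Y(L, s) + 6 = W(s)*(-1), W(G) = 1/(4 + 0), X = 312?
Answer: -110897/1248 ≈ -88.860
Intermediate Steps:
W(G) = ¼ (W(G) = 1/4 = ¼)
Y(L, s) = -25/4 (Y(L, s) = -6 + (¼)*(-1) = -6 - ¼ = -25/4)
U = -110897/4 (U = (-169184 + 141466) - 25/4 = -27718 - 25/4 = -110897/4 ≈ -27724.)
U/q(X) = -110897/4/312 = -110897/4*1/312 = -110897/1248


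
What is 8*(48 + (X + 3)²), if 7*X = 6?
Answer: 24648/49 ≈ 503.02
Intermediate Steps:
X = 6/7 (X = (⅐)*6 = 6/7 ≈ 0.85714)
8*(48 + (X + 3)²) = 8*(48 + (6/7 + 3)²) = 8*(48 + (27/7)²) = 8*(48 + 729/49) = 8*(3081/49) = 24648/49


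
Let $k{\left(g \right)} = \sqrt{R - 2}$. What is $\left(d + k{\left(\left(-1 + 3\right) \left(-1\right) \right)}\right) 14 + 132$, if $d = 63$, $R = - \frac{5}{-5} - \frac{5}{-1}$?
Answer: $1042$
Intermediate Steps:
$R = 6$ ($R = \left(-5\right) \left(- \frac{1}{5}\right) - -5 = 1 + 5 = 6$)
$k{\left(g \right)} = 2$ ($k{\left(g \right)} = \sqrt{6 - 2} = \sqrt{4} = 2$)
$\left(d + k{\left(\left(-1 + 3\right) \left(-1\right) \right)}\right) 14 + 132 = \left(63 + 2\right) 14 + 132 = 65 \cdot 14 + 132 = 910 + 132 = 1042$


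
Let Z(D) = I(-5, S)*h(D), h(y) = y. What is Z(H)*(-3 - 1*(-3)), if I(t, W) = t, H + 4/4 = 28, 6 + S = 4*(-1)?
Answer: 0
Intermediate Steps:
S = -10 (S = -6 + 4*(-1) = -6 - 4 = -10)
H = 27 (H = -1 + 28 = 27)
Z(D) = -5*D
Z(H)*(-3 - 1*(-3)) = (-5*27)*(-3 - 1*(-3)) = -135*(-3 + 3) = -135*0 = 0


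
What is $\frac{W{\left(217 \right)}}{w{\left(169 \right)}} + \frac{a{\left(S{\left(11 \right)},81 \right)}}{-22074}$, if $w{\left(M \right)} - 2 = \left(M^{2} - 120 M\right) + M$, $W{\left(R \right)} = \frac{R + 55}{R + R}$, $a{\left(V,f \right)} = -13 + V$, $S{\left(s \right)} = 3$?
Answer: $\frac{2667863}{5060696277} \approx 0.00052717$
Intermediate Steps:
$W{\left(R \right)} = \frac{55 + R}{2 R}$
$w{\left(M \right)} = 2 + M^{2} - 119 M$ ($w{\left(M \right)} = 2 + \left(\left(M^{2} - 120 M\right) + M\right) = 2 + \left(M^{2} - 119 M\right) = 2 + M^{2} - 119 M$)
$\frac{W{\left(217 \right)}}{w{\left(169 \right)}} + \frac{a{\left(S{\left(11 \right)},81 \right)}}{-22074} = \frac{\frac{1}{2} \cdot \frac{1}{217} \left(55 + 217\right)}{2 + 169^{2} - 20111} + \frac{-13 + 3}{-22074} = \frac{\frac{1}{2} \cdot \frac{1}{217} \cdot 272}{2 + 28561 - 20111} - - \frac{5}{11037} = \frac{136}{217 \cdot 8452} + \frac{5}{11037} = \frac{136}{217} \cdot \frac{1}{8452} + \frac{5}{11037} = \frac{34}{458521} + \frac{5}{11037} = \frac{2667863}{5060696277}$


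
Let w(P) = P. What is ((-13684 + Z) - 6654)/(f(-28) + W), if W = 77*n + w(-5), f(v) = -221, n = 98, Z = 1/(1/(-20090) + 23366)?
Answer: -2386780928323/859043978370 ≈ -2.7784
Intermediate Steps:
Z = 20090/469422939 (Z = 1/(-1/20090 + 23366) = 1/(469422939/20090) = 20090/469422939 ≈ 4.2797e-5)
W = 7541 (W = 77*98 - 5 = 7546 - 5 = 7541)
((-13684 + Z) - 6654)/(f(-28) + W) = ((-13684 + 20090/469422939) - 6654)/(-221 + 7541) = (-6423583477186/469422939 - 6654)/7320 = -9547123713292/469422939*1/7320 = -2386780928323/859043978370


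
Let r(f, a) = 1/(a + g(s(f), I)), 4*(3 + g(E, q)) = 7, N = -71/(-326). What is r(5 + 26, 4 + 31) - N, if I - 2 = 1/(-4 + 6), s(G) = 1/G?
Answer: -8281/44010 ≈ -0.18816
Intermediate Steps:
I = 5/2 (I = 2 + 1/(-4 + 6) = 2 + 1/2 = 2 + ½ = 5/2 ≈ 2.5000)
N = 71/326 (N = -71*(-1/326) = 71/326 ≈ 0.21779)
g(E, q) = -5/4 (g(E, q) = -3 + (¼)*7 = -3 + 7/4 = -5/4)
r(f, a) = 1/(-5/4 + a) (r(f, a) = 1/(a - 5/4) = 1/(-5/4 + a))
r(5 + 26, 4 + 31) - N = 4/(-5 + 4*(4 + 31)) - 1*71/326 = 4/(-5 + 4*35) - 71/326 = 4/(-5 + 140) - 71/326 = 4/135 - 71/326 = -8281/44010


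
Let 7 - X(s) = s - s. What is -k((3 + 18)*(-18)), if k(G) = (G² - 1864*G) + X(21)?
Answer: -847483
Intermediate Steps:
X(s) = 7 (X(s) = 7 - (s - s) = 7 - 1*0 = 7 + 0 = 7)
k(G) = 7 + G² - 1864*G (k(G) = (G² - 1864*G) + 7 = 7 + G² - 1864*G)
-k((3 + 18)*(-18)) = -(7 + ((3 + 18)*(-18))² - 1864*(3 + 18)*(-18)) = -(7 + (21*(-18))² - 39144*(-18)) = -(7 + (-378)² - 1864*(-378)) = -(7 + 142884 + 704592) = -1*847483 = -847483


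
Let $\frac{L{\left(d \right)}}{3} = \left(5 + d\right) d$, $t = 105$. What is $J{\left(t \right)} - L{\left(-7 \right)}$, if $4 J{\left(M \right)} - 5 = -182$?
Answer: $- \frac{345}{4} \approx -86.25$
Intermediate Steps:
$J{\left(M \right)} = - \frac{177}{4}$ ($J{\left(M \right)} = \frac{5}{4} + \frac{1}{4} \left(-182\right) = \frac{5}{4} - \frac{91}{2} = - \frac{177}{4}$)
$L{\left(d \right)} = 3 d \left(5 + d\right)$ ($L{\left(d \right)} = 3 \left(5 + d\right) d = 3 d \left(5 + d\right)$)
$J{\left(t \right)} - L{\left(-7 \right)} = - \frac{177}{4} - 3 \left(-7\right) \left(5 - 7\right) = - \frac{177}{4} - 3 \left(-7\right) \left(-2\right) = - \frac{177}{4} - 42 = - \frac{345}{4}$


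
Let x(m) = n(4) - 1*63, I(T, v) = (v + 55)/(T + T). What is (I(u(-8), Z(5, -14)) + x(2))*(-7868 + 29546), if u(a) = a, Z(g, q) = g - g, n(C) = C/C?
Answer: -11348433/8 ≈ -1.4186e+6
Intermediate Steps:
n(C) = 1
Z(g, q) = 0
I(T, v) = (55 + v)/(2*T) (I(T, v) = (55 + v)/((2*T)) = (55 + v)*(1/(2*T)) = (55 + v)/(2*T))
x(m) = -62 (x(m) = 1 - 1*63 = 1 - 63 = -62)
(I(u(-8), Z(5, -14)) + x(2))*(-7868 + 29546) = ((1/2)*(55 + 0)/(-8) - 62)*(-7868 + 29546) = ((1/2)*(-1/8)*55 - 62)*21678 = (-55/16 - 62)*21678 = -1047/16*21678 = -11348433/8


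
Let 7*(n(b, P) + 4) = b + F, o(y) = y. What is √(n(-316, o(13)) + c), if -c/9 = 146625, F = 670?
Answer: I*√64659343/7 ≈ 1148.7*I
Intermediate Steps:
n(b, P) = 642/7 + b/7 (n(b, P) = -4 + (b + 670)/7 = -4 + (670 + b)/7 = -4 + (670/7 + b/7) = 642/7 + b/7)
c = -1319625 (c = -9*146625 = -1319625)
√(n(-316, o(13)) + c) = √((642/7 + (⅐)*(-316)) - 1319625) = √((642/7 - 316/7) - 1319625) = √(326/7 - 1319625) = √(-9237049/7) = I*√64659343/7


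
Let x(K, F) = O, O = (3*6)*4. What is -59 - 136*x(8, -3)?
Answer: -9851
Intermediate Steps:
O = 72 (O = 18*4 = 72)
x(K, F) = 72
-59 - 136*x(8, -3) = -59 - 136*72 = -59 - 9792 = -9851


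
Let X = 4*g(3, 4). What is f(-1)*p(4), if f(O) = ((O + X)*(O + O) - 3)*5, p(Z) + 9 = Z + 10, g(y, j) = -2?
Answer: 375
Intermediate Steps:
X = -8 (X = 4*(-2) = -8)
p(Z) = 1 + Z (p(Z) = -9 + (Z + 10) = -9 + (10 + Z) = 1 + Z)
f(O) = -15 + 10*O*(-8 + O) (f(O) = ((O - 8)*(O + O) - 3)*5 = ((-8 + O)*(2*O) - 3)*5 = (2*O*(-8 + O) - 3)*5 = (-3 + 2*O*(-8 + O))*5 = -15 + 10*O*(-8 + O))
f(-1)*p(4) = (-15 - 80*(-1) + 10*(-1)²)*(1 + 4) = (-15 + 80 + 10*1)*5 = (-15 + 80 + 10)*5 = 75*5 = 375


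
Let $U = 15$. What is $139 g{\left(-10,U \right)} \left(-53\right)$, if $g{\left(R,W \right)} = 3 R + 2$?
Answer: $206276$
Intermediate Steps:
$g{\left(R,W \right)} = 2 + 3 R$
$139 g{\left(-10,U \right)} \left(-53\right) = 139 \left(2 + 3 \left(-10\right)\right) \left(-53\right) = 139 \left(2 - 30\right) \left(-53\right) = 139 \left(-28\right) \left(-53\right) = \left(-3892\right) \left(-53\right) = 206276$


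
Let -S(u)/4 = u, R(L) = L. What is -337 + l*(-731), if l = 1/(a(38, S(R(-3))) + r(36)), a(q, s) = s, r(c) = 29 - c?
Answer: -2416/5 ≈ -483.20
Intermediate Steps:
S(u) = -4*u
l = ⅕ (l = 1/(-4*(-3) + (29 - 1*36)) = 1/(12 + (29 - 36)) = 1/(12 - 7) = 1/5 = ⅕ ≈ 0.20000)
-337 + l*(-731) = -337 + (⅕)*(-731) = -337 - 731/5 = -2416/5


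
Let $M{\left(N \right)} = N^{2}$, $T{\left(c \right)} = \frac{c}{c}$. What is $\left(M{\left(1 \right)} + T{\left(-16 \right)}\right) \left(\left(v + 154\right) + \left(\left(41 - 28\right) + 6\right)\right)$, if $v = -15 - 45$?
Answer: $226$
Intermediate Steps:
$T{\left(c \right)} = 1$
$v = -60$ ($v = -15 - 45 = -60$)
$\left(M{\left(1 \right)} + T{\left(-16 \right)}\right) \left(\left(v + 154\right) + \left(\left(41 - 28\right) + 6\right)\right) = \left(1^{2} + 1\right) \left(\left(-60 + 154\right) + \left(\left(41 - 28\right) + 6\right)\right) = \left(1 + 1\right) \left(94 + \left(13 + 6\right)\right) = 2 \left(94 + 19\right) = 2 \cdot 113 = 226$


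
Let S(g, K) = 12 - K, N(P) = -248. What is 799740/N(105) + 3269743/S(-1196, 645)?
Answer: -329282921/39246 ≈ -8390.2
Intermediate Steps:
799740/N(105) + 3269743/S(-1196, 645) = 799740/(-248) + 3269743/(12 - 1*645) = 799740*(-1/248) + 3269743/(12 - 645) = -199935/62 + 3269743/(-633) = -199935/62 + 3269743*(-1/633) = -199935/62 - 3269743/633 = -329282921/39246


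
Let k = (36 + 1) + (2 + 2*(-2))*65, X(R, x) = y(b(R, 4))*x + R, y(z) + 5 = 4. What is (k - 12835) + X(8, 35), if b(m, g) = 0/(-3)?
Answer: -12955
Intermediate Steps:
b(m, g) = 0 (b(m, g) = 0*(-⅓) = 0)
y(z) = -1 (y(z) = -5 + 4 = -1)
X(R, x) = R - x (X(R, x) = -x + R = R - x)
k = -93 (k = 37 + (2 - 4)*65 = 37 - 2*65 = 37 - 130 = -93)
(k - 12835) + X(8, 35) = (-93 - 12835) + (8 - 1*35) = -12928 + (8 - 35) = -12928 - 27 = -12955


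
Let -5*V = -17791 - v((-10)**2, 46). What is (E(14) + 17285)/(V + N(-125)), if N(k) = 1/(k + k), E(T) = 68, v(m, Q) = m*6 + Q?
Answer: 4338250/921849 ≈ 4.7060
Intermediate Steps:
v(m, Q) = Q + 6*m (v(m, Q) = 6*m + Q = Q + 6*m)
N(k) = 1/(2*k)
V = 18437/5 (V = -(-17791 - (46 + 6*(-10)**2))/5 = -(-17791 - (46 + 6*100))/5 = -(-17791 - (46 + 600))/5 = -(-17791 - 1*646)/5 = -(-17791 - 646)/5 = -1/5*(-18437) = 18437/5 ≈ 3687.4)
(E(14) + 17285)/(V + N(-125)) = (68 + 17285)/(18437/5 + (1/2)/(-125)) = 17353/(18437/5 + (1/2)*(-1/125)) = 17353/(18437/5 - 1/250) = 17353/(921849/250) = 17353*(250/921849) = 4338250/921849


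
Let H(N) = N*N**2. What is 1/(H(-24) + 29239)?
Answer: 1/15415 ≈ 6.4872e-5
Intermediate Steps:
H(N) = N**3
1/(H(-24) + 29239) = 1/((-24)**3 + 29239) = 1/(-13824 + 29239) = 1/15415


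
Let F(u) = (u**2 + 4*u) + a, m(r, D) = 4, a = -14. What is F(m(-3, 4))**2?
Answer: 324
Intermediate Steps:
F(u) = -14 + u**2 + 4*u (F(u) = (u**2 + 4*u) - 14 = -14 + u**2 + 4*u)
F(m(-3, 4))**2 = (-14 + 4**2 + 4*4)**2 = (-14 + 16 + 16)**2 = 18**2 = 324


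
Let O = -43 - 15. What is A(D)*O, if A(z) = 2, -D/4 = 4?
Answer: -116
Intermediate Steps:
D = -16 (D = -4*4 = -16)
O = -58
A(D)*O = 2*(-58) = -116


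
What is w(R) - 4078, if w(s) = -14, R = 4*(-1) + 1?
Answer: -4092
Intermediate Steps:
R = -3 (R = -4 + 1 = -3)
w(R) - 4078 = -14 - 4078 = -4092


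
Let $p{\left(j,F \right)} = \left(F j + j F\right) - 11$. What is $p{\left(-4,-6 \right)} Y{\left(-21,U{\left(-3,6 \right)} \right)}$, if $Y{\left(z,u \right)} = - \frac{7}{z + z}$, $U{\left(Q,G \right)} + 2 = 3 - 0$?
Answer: $\frac{37}{6} \approx 6.1667$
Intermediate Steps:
$p{\left(j,F \right)} = -11 + 2 F j$ ($p{\left(j,F \right)} = \left(F j + F j\right) - 11 = 2 F j - 11 = -11 + 2 F j$)
$U{\left(Q,G \right)} = 1$ ($U{\left(Q,G \right)} = -2 + \left(3 - 0\right) = -2 + \left(3 + 0\right) = -2 + 3 = 1$)
$Y{\left(z,u \right)} = - \frac{7}{2 z}$
$p{\left(-4,-6 \right)} Y{\left(-21,U{\left(-3,6 \right)} \right)} = \left(-11 + 2 \left(-6\right) \left(-4\right)\right) \left(- \frac{7}{2 \left(-21\right)}\right) = \left(-11 + 48\right) \left(\left(- \frac{7}{2}\right) \left(- \frac{1}{21}\right)\right) = 37 \cdot \frac{1}{6} = \frac{37}{6}$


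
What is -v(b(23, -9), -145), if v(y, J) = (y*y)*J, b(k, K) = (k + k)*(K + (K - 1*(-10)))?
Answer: 19636480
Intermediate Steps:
b(k, K) = 2*k*(10 + 2*K) (b(k, K) = (2*k)*(K + (K + 10)) = (2*k)*(K + (10 + K)) = (2*k)*(10 + 2*K) = 2*k*(10 + 2*K))
v(y, J) = J*y² (v(y, J) = y²*J = J*y²)
-v(b(23, -9), -145) = -(-145)*(4*23*(5 - 9))² = -(-145)*(4*23*(-4))² = -(-145)*(-368)² = -(-145)*135424 = -1*(-19636480) = 19636480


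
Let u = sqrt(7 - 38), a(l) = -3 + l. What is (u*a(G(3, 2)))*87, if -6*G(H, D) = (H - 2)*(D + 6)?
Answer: -377*I*sqrt(31) ≈ -2099.0*I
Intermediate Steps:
G(H, D) = -(-2 + H)*(6 + D)/6 (G(H, D) = -(H - 2)*(D + 6)/6 = -(-2 + H)*(6 + D)/6)
u = I*sqrt(31) (u = sqrt(-31) = I*sqrt(31) ≈ 5.5678*I)
(u*a(G(3, 2)))*87 = ((I*sqrt(31))*(-3 + (2 - 1*3 + (1/3)*2 - 1/6*2*3)))*87 = ((I*sqrt(31))*(-3 + (2 - 3 + 2/3 - 1)))*87 = ((I*sqrt(31))*(-3 - 4/3))*87 = ((I*sqrt(31))*(-13/3))*87 = -13*I*sqrt(31)/3*87 = -377*I*sqrt(31)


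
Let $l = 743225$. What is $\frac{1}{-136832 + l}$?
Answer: $\frac{1}{606393} \approx 1.6491 \cdot 10^{-6}$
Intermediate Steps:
$\frac{1}{-136832 + l} = \frac{1}{-136832 + 743225} = \frac{1}{606393}$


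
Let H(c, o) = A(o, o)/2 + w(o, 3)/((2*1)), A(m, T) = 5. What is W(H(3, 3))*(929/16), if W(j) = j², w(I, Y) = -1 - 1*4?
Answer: 0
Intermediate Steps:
w(I, Y) = -5 (w(I, Y) = -1 - 4 = -5)
H(c, o) = 0 (H(c, o) = 5/2 - 5/(2*1) = 5*(½) - 5/2 = 5/2 - 5*½ = 5/2 - 5/2 = 0)
W(H(3, 3))*(929/16) = 0²*(929/16) = 0*(929*(1/16)) = 0*(929/16) = 0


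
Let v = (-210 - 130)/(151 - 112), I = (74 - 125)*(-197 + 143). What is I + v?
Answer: 107066/39 ≈ 2745.3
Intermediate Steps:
I = 2754 (I = -51*(-54) = 2754)
v = -340/39 ≈ -8.7180
I + v = 2754 - 340/39 = 107066/39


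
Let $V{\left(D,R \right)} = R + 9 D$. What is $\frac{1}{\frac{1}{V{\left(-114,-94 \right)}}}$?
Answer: $-1120$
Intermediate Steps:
$\frac{1}{\frac{1}{V{\left(-114,-94 \right)}}} = \frac{1}{\frac{1}{-94 + 9 \left(-114\right)}} = \frac{1}{\frac{1}{-94 - 1026}} = \frac{1}{\frac{1}{-1120}} = \frac{1}{- \frac{1}{1120}} = -1120$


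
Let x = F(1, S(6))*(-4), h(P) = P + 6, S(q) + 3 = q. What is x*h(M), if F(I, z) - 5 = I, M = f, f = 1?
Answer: -168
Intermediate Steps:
S(q) = -3 + q
M = 1
F(I, z) = 5 + I
h(P) = 6 + P
x = -24 (x = (5 + 1)*(-4) = 6*(-4) = -24)
x*h(M) = -24*(6 + 1) = -24*7 = -168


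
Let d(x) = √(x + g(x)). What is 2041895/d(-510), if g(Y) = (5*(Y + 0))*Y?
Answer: 408379*√1299990/259998 ≈ 1790.9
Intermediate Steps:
g(Y) = 5*Y² (g(Y) = (5*Y)*Y = 5*Y²)
d(x) = √(x + 5*x²)
2041895/d(-510) = 2041895/(√(-510*(1 + 5*(-510)))) = 2041895/(√(-510*(1 - 2550))) = 2041895/(√(-510*(-2549))) = 2041895/(√1299990) = 2041895*(√1299990/1299990) = 408379*√1299990/259998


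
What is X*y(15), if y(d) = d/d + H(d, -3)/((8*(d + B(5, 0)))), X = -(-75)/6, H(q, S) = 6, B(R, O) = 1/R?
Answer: 7975/608 ≈ 13.117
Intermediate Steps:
X = 25/2 (X = -(-75)/6 = -25*(-½) = 25/2 ≈ 12.500)
y(d) = 1 + 6/(8/5 + 8*d) (y(d) = d/d + 6/((8*(d + 1/5))) = 1 + 6/((8*(d + ⅕))) = 1 + 6/((8*(⅕ + d))) = 1 + 6/(8/5 + 8*d))
X*y(15) = 25*((19 + 20*15)/(4*(1 + 5*15)))/2 = 25*((19 + 300)/(4*(1 + 75)))/2 = 25*((¼)*319/76)/2 = 25*((¼)*(1/76)*319)/2 = (25/2)*(319/304) = 7975/608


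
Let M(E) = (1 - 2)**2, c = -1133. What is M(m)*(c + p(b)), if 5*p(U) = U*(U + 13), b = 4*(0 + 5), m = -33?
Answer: -1001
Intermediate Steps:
b = 20 (b = 4*5 = 20)
M(E) = 1 (M(E) = (-1)**2 = 1)
p(U) = U*(13 + U)/5 (p(U) = (U*(U + 13))/5 = (U*(13 + U))/5 = U*(13 + U)/5)
M(m)*(c + p(b)) = 1*(-1133 + (1/5)*20*(13 + 20)) = 1*(-1133 + (1/5)*20*33) = 1*(-1133 + 132) = 1*(-1001) = -1001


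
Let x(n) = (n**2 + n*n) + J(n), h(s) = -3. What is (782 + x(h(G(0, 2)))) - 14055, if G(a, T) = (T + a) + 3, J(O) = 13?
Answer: -13242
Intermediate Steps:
G(a, T) = 3 + T + a
x(n) = 13 + 2*n**2 (x(n) = (n**2 + n*n) + 13 = (n**2 + n**2) + 13 = 2*n**2 + 13 = 13 + 2*n**2)
(782 + x(h(G(0, 2)))) - 14055 = (782 + (13 + 2*(-3)**2)) - 14055 = (782 + (13 + 2*9)) - 14055 = (782 + (13 + 18)) - 14055 = (782 + 31) - 14055 = 813 - 14055 = -13242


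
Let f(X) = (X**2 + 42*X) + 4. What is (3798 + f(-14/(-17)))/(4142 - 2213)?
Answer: 1108970/557481 ≈ 1.9893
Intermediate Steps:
f(X) = 4 + X**2 + 42*X
(3798 + f(-14/(-17)))/(4142 - 2213) = (3798 + (4 + (-14/(-17))**2 + 42*(-14/(-17))))/(4142 - 2213) = (3798 + (4 + (-14*(-1/17))**2 + 42*(-14*(-1/17))))/1929 = (3798 + (4 + (14/17)**2 + 42*(14/17)))*(1/1929) = (3798 + (4 + 196/289 + 588/17))*(1/1929) = (3798 + 11348/289)*(1/1929) = (1108970/289)*(1/1929) = 1108970/557481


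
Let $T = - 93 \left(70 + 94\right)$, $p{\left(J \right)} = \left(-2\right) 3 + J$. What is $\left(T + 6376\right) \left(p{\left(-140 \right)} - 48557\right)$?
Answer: $432287828$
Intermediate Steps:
$p{\left(J \right)} = -6 + J$
$T = -15252$ ($T = \left(-93\right) 164 = -15252$)
$\left(T + 6376\right) \left(p{\left(-140 \right)} - 48557\right) = \left(-15252 + 6376\right) \left(\left(-6 - 140\right) - 48557\right) = - 8876 \left(-146 - 48557\right) = \left(-8876\right) \left(-48703\right) = 432287828$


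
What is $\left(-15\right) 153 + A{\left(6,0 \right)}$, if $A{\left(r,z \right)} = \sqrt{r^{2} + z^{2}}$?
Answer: $-2289$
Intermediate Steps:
$\left(-15\right) 153 + A{\left(6,0 \right)} = \left(-15\right) 153 + \sqrt{6^{2} + 0^{2}} = -2295 + \sqrt{36 + 0} = -2295 + \sqrt{36} = -2295 + 6 = -2289$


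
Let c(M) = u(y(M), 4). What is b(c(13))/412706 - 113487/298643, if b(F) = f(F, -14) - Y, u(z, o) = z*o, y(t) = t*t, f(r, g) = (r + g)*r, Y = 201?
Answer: 86749533151/123251757958 ≈ 0.70384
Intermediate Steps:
f(r, g) = r*(g + r) (f(r, g) = (g + r)*r = r*(g + r))
y(t) = t²
u(z, o) = o*z
c(M) = 4*M²
b(F) = -201 + F*(-14 + F) (b(F) = F*(-14 + F) - 1*201 = F*(-14 + F) - 201 = -201 + F*(-14 + F))
b(c(13))/412706 - 113487/298643 = (-201 + (4*13²)*(-14 + 4*13²))/412706 - 113487/298643 = (-201 + (4*169)*(-14 + 4*169))*(1/412706) - 113487*1/298643 = (-201 + 676*(-14 + 676))*(1/412706) - 113487/298643 = (-201 + 676*662)*(1/412706) - 113487/298643 = (-201 + 447512)*(1/412706) - 113487/298643 = 447311*(1/412706) - 113487/298643 = 447311/412706 - 113487/298643 = 86749533151/123251757958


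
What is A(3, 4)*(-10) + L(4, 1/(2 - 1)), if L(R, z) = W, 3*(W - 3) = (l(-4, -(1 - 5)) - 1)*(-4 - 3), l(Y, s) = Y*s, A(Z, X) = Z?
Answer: 38/3 ≈ 12.667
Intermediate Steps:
W = 128/3 (W = 3 + ((-(-4)*(1 - 5) - 1)*(-4 - 3))/3 = 3 + ((-(-4)*(-4) - 1)*(-7))/3 = 3 + ((-4*4 - 1)*(-7))/3 = 3 + ((-16 - 1)*(-7))/3 = 3 + (-17*(-7))/3 = 3 + (⅓)*119 = 3 + 119/3 = 128/3 ≈ 42.667)
L(R, z) = 128/3
A(3, 4)*(-10) + L(4, 1/(2 - 1)) = 3*(-10) + 128/3 = -30 + 128/3 = 38/3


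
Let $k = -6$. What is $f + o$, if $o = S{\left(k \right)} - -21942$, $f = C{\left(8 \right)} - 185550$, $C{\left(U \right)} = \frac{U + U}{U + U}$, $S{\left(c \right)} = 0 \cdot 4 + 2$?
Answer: $-163605$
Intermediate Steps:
$S{\left(c \right)} = 2$ ($S{\left(c \right)} = 0 + 2 = 2$)
$C{\left(U \right)} = 1$ ($C{\left(U \right)} = \frac{2 U}{2 U} = 2 U \frac{1}{2 U} = 1$)
$f = -185549$ ($f = 1 - 185550 = -185549$)
$o = 21944$ ($o = 2 - -21942 = 2 + 21942 = 21944$)
$f + o = -185549 + 21944 = -163605$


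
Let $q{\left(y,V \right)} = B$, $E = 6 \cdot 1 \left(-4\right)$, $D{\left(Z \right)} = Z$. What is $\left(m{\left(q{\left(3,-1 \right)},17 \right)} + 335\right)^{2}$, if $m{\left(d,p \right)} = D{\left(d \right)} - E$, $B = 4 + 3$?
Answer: $133956$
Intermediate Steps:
$E = -24$ ($E = 6 \left(-4\right) = -24$)
$B = 7$
$q{\left(y,V \right)} = 7$
$m{\left(d,p \right)} = 24 + d$ ($m{\left(d,p \right)} = d - -24 = d + 24 = 24 + d$)
$\left(m{\left(q{\left(3,-1 \right)},17 \right)} + 335\right)^{2} = \left(\left(24 + 7\right) + 335\right)^{2} = \left(31 + 335\right)^{2} = 366^{2} = 133956$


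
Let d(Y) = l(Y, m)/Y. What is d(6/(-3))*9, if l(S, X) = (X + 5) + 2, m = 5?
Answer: -54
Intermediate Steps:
l(S, X) = 7 + X (l(S, X) = (5 + X) + 2 = 7 + X)
d(Y) = 12/Y (d(Y) = (7 + 5)/Y = 12/Y)
d(6/(-3))*9 = (12/((6/(-3))))*9 = (12/((6*(-1/3))))*9 = (12/(-2))*9 = (12*(-1/2))*9 = -6*9 = -54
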